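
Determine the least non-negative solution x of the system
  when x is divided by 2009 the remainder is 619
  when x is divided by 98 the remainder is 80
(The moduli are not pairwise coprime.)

Combine the congruences pairwise.
gcd(2009, 98) = 49 and 49 | (80 − 619), so the pair is consistent; merging gives x ≡ 2628 (mod 4018), where 4018 = lcm(2009, 98).
The solution is unique modulo lcm(2009, 98) = 4018.

2628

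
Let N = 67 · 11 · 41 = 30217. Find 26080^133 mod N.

Mod 67: 26080 ≡ 17; by Fermat, exponent reduces to 133 mod 66 = 1; 17^1 ≡ 17 (mod 67).
Mod 11: 26080 ≡ 10; by Fermat, exponent reduces to 133 mod 10 = 3; 10^3 ≡ 10 (mod 11).
Mod 41: 26080 ≡ 4; by Fermat, exponent reduces to 133 mod 40 = 13; 4^13 ≡ 23 (mod 41).
Combine by CRT: x ≡ 17 (mod 67), x ≡ 10 (mod 11), x ≡ 23 (mod 41) ⇒ x ≡ 12077 (mod 30217).

12077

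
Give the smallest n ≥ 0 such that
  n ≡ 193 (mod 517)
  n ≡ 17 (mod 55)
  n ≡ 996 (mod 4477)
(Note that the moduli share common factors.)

Combine the congruences pairwise.
gcd(517, 55) = 11 and 11 | (17 − 193), so the pair is consistent; merging gives n ≡ 1227 (mod 2585), where 2585 = lcm(517, 55).
gcd(2585, 4477) = 11 and 11 | (996 − 1227), so the pair is consistent; merging gives n ≡ 350202 (mod 1052095), where 1052095 = lcm(2585, 4477).
The solution is unique modulo lcm(517, 55, 4477) = 1052095.

350202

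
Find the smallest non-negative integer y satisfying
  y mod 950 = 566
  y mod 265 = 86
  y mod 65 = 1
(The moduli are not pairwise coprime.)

315966

gcd(950, 265) = 5 and 5 | (86 − 566), so the pair is consistent; merging gives y ≡ 13866 (mod 50350), where 50350 = lcm(950, 265).
gcd(50350, 65) = 5 and 5 | (1 − 13866), so the pair is consistent; merging gives y ≡ 315966 (mod 654550), where 654550 = lcm(50350, 65).
The solution is unique modulo lcm(950, 265, 65) = 654550.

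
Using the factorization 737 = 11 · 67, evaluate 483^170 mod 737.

551

Mod 11: 483 ≡ 10; since 10 | 170, by Fermat 10^170 ≡ 1 (mod 11).
Mod 67: 483 ≡ 14; by Fermat, exponent reduces to 170 mod 66 = 38; 14^38 ≡ 15 (mod 67).
Combine by CRT: x ≡ 1 (mod 11), x ≡ 15 (mod 67) ⇒ x ≡ 551 (mod 737).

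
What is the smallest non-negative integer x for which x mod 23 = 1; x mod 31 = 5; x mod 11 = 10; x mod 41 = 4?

The moduli are pairwise coprime; N = 23·31·11·41 = 321563.
N/23 = 13981; 13981 ≡ 20 (mod 23); 20·15 ≡ 1, so inverse 15.
N/31 = 10373; 10373 ≡ 19 (mod 31); 19·18 ≡ 1, so inverse 18.
N/11 = 29233; 29233 ≡ 6 (mod 11); 6·2 ≡ 1, so inverse 2.
N/41 = 7843; 7843 ≡ 12 (mod 41); 12·24 ≡ 1, so inverse 24.
x ≡ 1·13981·15 + 5·10373·18 + 10·29233·2 + 4·7843·24 = 2480873.
2480873 mod 321563 = 229932.

229932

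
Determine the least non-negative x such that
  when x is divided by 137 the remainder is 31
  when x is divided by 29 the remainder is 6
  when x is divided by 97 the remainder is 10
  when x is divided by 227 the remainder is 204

15897922

The moduli are pairwise coprime; N = 137·29·97·227 = 87481487.
N/137 = 638551; 638551 ≡ 131 (mod 137); 131·114 ≡ 1, so inverse 114.
N/29 = 3016603; 3016603 ≡ 23 (mod 29); 23·24 ≡ 1, so inverse 24.
N/97 = 901871; 901871 ≡ 62 (mod 97); 62·36 ≡ 1, so inverse 36.
N/227 = 385381; 385381 ≡ 162 (mod 227); 162·220 ≡ 1, so inverse 220.
x ≡ 31·638551·114 + 6·3016603·24 + 10·901871·36 + 204·385381·220 = 20311602906.
20311602906 mod 87481487 = 15897922.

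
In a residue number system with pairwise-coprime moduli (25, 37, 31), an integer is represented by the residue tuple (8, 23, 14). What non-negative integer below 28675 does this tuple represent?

13158

The moduli are pairwise coprime; N = 25·37·31 = 28675.
N/25 = 1147; 1147 ≡ 22 (mod 25); 22·8 ≡ 1, so inverse 8.
N/37 = 775; 775 ≡ 35 (mod 37); 35·18 ≡ 1, so inverse 18.
N/31 = 925; 925 ≡ 26 (mod 31); 26·6 ≡ 1, so inverse 6.
x ≡ 8·1147·8 + 23·775·18 + 14·925·6 = 471958.
471958 mod 28675 = 13158.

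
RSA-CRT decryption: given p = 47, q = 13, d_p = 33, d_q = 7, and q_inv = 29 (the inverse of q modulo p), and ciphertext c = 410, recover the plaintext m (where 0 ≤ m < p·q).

m₁ = c^(d_p) mod p: c ≡ 34 (mod 47), and 34^33 mod 47 = 2.
m₂ = c^(d_q) mod q: c ≡ 7 (mod 13), and 7^7 mod 13 = 6.
h = q_inv·(m₁ − m₂) mod p = 29·(2 − 6) mod 47 = 25.
m = m₂ + h·q = 6 + 25·13 = 331.

331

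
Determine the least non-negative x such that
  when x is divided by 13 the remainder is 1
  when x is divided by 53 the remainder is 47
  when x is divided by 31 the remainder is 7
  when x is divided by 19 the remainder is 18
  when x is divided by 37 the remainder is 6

1112411

The moduli are pairwise coprime; N = 13·53·31·19·37 = 15015377.
N/13 = 1155029; 1155029 ≡ 5 (mod 13); 5·8 ≡ 1, so inverse 8.
N/53 = 283309; 283309 ≡ 24 (mod 53); 24·42 ≡ 1, so inverse 42.
N/31 = 484367; 484367 ≡ 23 (mod 31); 23·27 ≡ 1, so inverse 27.
N/19 = 790283; 790283 ≡ 16 (mod 19); 16·6 ≡ 1, so inverse 6.
N/37 = 405821; 405821 ≡ 5 (mod 37); 5·15 ≡ 1, so inverse 15.
x ≡ 1·1155029·8 + 47·283309·42 + 7·484367·27 + 18·790283·6 + 6·405821·15 = 781912015.
781912015 mod 15015377 = 1112411.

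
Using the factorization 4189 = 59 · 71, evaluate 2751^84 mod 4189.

Mod 59: 2751 ≡ 37; by Fermat, exponent reduces to 84 mod 58 = 26; 37^26 ≡ 19 (mod 59).
Mod 71: 2751 ≡ 53; by Fermat, exponent reduces to 84 mod 70 = 14; 53^14 ≡ 57 (mod 71).
Combine by CRT: x ≡ 19 (mod 59), x ≡ 57 (mod 71) ⇒ x ≡ 3323 (mod 4189).

3323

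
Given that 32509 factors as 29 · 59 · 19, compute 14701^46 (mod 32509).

Mod 29: 14701 ≡ 27; by Fermat, exponent reduces to 46 mod 28 = 18; 27^18 ≡ 13 (mod 29).
Mod 59: 14701 ≡ 10; 10^46 ≡ 51 (mod 59).
Mod 19: 14701 ≡ 14; by Fermat, exponent reduces to 46 mod 18 = 10; 14^10 ≡ 5 (mod 19).
Combine by CRT: x ≡ 13 (mod 29), x ≡ 51 (mod 59), x ≡ 5 (mod 19) ⇒ x ≡ 16630 (mod 32509).

16630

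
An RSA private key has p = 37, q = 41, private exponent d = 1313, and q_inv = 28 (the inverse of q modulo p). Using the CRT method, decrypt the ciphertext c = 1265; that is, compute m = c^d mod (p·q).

1459

d_p = d mod (p−1) = 1313 mod 36 = 17; d_q = d mod (q−1) = 33.
m₁ = c^(d_p) mod p: c ≡ 7 (mod 37), and 7^17 mod 37 = 16.
m₂ = c^(d_q) mod q: c ≡ 35 (mod 41), and 35^33 mod 41 = 24.
h = q_inv·(m₁ − m₂) mod p = 28·(16 − 24) mod 37 = 35.
m = m₂ + h·q = 24 + 35·41 = 1459.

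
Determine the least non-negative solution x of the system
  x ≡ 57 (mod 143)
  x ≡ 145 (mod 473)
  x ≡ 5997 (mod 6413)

gcd(143, 473) = 11 and 11 | (145 − 57), so the pair is consistent; merging gives x ≡ 5348 (mod 6149), where 6149 = lcm(143, 473).
gcd(6149, 6413) = 11 and 11 | (5997 − 5348), so the pair is consistent; merging gives x ≡ 737079 (mod 3584867), where 3584867 = lcm(6149, 6413).
The solution is unique modulo lcm(143, 473, 6413) = 3584867.

737079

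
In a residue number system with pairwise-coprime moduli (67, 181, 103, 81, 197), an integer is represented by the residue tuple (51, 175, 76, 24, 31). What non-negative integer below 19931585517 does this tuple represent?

4151902884

From x ≡ 51 (mod 67) write x = 51 + 67t. Substituting into x ≡ 175 (mod 181) gives 67t ≡ 124 (mod 181), and since 67⁻¹ ≡ 154 (mod 181), t ≡ 91. Hence x ≡ 51 + 67·91 = 6148 (mod 12127).
From x ≡ 6148 (mod 12127) write x = 6148 + 12127t. Substituting into x ≡ 76 (mod 103) gives 12127t ≡ 5 (mod 103), and since 76⁻¹ ≡ 61 (mod 103), t ≡ 99. Hence x ≡ 6148 + 12127·99 = 1206721 (mod 1249081).
From x ≡ 1206721 (mod 1249081) write x = 1206721 + 1249081t. Substituting into x ≡ 24 (mod 81) gives 1249081t ≡ 41 (mod 81), and since 61⁻¹ ≡ 4 (mod 81), t ≡ 2. Hence x ≡ 1206721 + 1249081·2 = 3704883 (mod 101175561).
From x ≡ 3704883 (mod 101175561) write x = 3704883 + 101175561t. Substituting into x ≡ 31 (mod 197) gives 101175561t ≡ 127 (mod 197), and since 104⁻¹ ≡ 36 (mod 197), t ≡ 41. Hence x ≡ 3704883 + 101175561·41 = 4151902884 (mod 19931585517).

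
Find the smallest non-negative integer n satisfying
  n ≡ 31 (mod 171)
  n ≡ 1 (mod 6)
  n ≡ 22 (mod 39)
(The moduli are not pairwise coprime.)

Combine the congruences pairwise.
gcd(171, 6) = 3 and 3 | (1 − 31), so the pair is consistent; merging gives n ≡ 31 (mod 342), where 342 = lcm(171, 6).
gcd(342, 39) = 3 and 3 | (22 − 31), so the pair is consistent; merging gives n ≡ 373 (mod 4446), where 4446 = lcm(342, 39).
The solution is unique modulo lcm(171, 6, 39) = 4446.

373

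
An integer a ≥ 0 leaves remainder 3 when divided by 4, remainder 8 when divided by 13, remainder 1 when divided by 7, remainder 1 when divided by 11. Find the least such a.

Combine the congruences pairwise.
From a ≡ 3 (mod 4) write a = 3 + 4t. Substituting into a ≡ 8 (mod 13) gives 4t ≡ 5 (mod 13), and since 4⁻¹ ≡ 10 (mod 13), t ≡ 11. Hence a ≡ 3 + 4·11 = 47 (mod 52).
From a ≡ 47 (mod 52) write a = 47 + 52t. Substituting into a ≡ 1 (mod 7) gives 52t ≡ 3 (mod 7), and since 3⁻¹ ≡ 5 (mod 7), t ≡ 1. Hence a ≡ 47 + 52·1 = 99 (mod 364).
From a ≡ 99 (mod 364) write a = 99 + 364t. Substituting into a ≡ 1 (mod 11) gives 364t ≡ 1 (mod 11), and since 1⁻¹ ≡ 1 (mod 11), t ≡ 1. Hence a ≡ 99 + 364·1 = 463 (mod 4004).

463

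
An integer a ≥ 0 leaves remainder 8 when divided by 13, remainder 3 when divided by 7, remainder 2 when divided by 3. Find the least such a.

The moduli are pairwise coprime; N = 13·7·3 = 273.
N/13 = 21; 21 ≡ 8 (mod 13); 8·5 ≡ 1, so inverse 5.
N/7 = 39; 39 ≡ 4 (mod 7); 4·2 ≡ 1, so inverse 2.
N/3 = 91; 91 ≡ 1 (mod 3), inverse 1.
a ≡ 8·21·5 + 3·39·2 + 2·91·1 = 1256.
1256 mod 273 = 164.

164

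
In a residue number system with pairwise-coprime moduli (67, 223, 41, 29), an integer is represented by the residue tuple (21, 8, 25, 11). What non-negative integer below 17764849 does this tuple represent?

The moduli are pairwise coprime; N = 67·223·41·29 = 17764849.
N/67 = 265147; 265147 ≡ 28 (mod 67); 28·12 ≡ 1, so inverse 12.
N/223 = 79663; 79663 ≡ 52 (mod 223); 52·193 ≡ 1, so inverse 193.
N/41 = 433289; 433289 ≡ 1 (mod 41), inverse 1.
N/29 = 612581; 612581 ≡ 14 (mod 29); 14·27 ≡ 1, so inverse 27.
x ≡ 21·265147·12 + 8·79663·193 + 25·433289·1 + 11·612581·27 = 382585498.
382585498 mod 17764849 = 9523669.

9523669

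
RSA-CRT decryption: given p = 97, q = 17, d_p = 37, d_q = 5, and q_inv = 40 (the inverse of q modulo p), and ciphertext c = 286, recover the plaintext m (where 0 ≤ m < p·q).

1593

m₁ = c^(d_p) mod p: c ≡ 92 (mod 97), and 92^37 mod 97 = 41.
m₂ = c^(d_q) mod q: c ≡ 14 (mod 17), and 14^5 mod 17 = 12.
h = q_inv·(m₁ − m₂) mod p = 40·(41 − 12) mod 97 = 93.
m = m₂ + h·q = 12 + 93·17 = 1593.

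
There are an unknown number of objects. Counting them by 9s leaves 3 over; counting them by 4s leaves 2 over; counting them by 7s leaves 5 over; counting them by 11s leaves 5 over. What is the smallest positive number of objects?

The moduli are pairwise coprime; M = 9·4·7·11 = 2772.
M/9 = 308; 308 ≡ 2 (mod 9); 2·5 ≡ 1, so inverse 5.
M/4 = 693; 693 ≡ 1 (mod 4), inverse 1.
M/7 = 396; 396 ≡ 4 (mod 7); 4·2 ≡ 1, so inverse 2.
M/11 = 252; 252 ≡ 10 (mod 11); 10·10 ≡ 1, so inverse 10.
N ≡ 3·308·5 + 2·693·1 + 5·396·2 + 5·252·10 = 22566.
22566 mod 2772 = 390.

390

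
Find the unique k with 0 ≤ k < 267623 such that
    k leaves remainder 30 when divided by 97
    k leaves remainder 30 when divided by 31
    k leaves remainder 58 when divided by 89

From k ≡ 30 (mod 97) write k = 30 + 97t. Substituting into k ≡ 30 (mod 31) gives 97t ≡ 0 (mod 31), and since 4⁻¹ ≡ 8 (mod 31), t ≡ 0. Hence k ≡ 30 + 97·0 = 30 (mod 3007).
From k ≡ 30 (mod 3007) write k = 30 + 3007t. Substituting into k ≡ 58 (mod 89) gives 3007t ≡ 28 (mod 89), and since 70⁻¹ ≡ 14 (mod 89), t ≡ 36. Hence k ≡ 30 + 3007·36 = 108282 (mod 267623).

108282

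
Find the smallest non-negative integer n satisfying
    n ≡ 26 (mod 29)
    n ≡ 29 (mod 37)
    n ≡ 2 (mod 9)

Combine the congruences pairwise.
From n ≡ 26 (mod 29) write n = 26 + 29t. Substituting into n ≡ 29 (mod 37) gives 29t ≡ 3 (mod 37), and since 29⁻¹ ≡ 23 (mod 37), t ≡ 32. Hence n ≡ 26 + 29·32 = 954 (mod 1073).
From n ≡ 954 (mod 1073) write n = 954 + 1073t. Substituting into n ≡ 2 (mod 9) gives 1073t ≡ 2 (mod 9), and since 2⁻¹ ≡ 5 (mod 9), t ≡ 1. Hence n ≡ 954 + 1073·1 = 2027 (mod 9657).

2027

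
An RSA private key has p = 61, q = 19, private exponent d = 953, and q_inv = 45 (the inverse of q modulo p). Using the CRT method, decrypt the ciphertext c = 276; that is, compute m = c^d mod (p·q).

d_p = d mod (p−1) = 953 mod 60 = 53; d_q = d mod (q−1) = 17.
m₁ = c^(d_p) mod p: c ≡ 32 (mod 61), and 32^53 mod 61 = 40.
m₂ = c^(d_q) mod q: c ≡ 10 (mod 19), and 10^17 mod 19 = 2.
h = q_inv·(m₁ − m₂) mod p = 45·(40 − 2) mod 61 = 2.
m = m₂ + h·q = 2 + 2·19 = 40.

40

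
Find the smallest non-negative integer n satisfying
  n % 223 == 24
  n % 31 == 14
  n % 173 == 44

239303

From n ≡ 24 (mod 223) write n = 24 + 223t. Substituting into n ≡ 14 (mod 31) gives 223t ≡ 21 (mod 31), and since 6⁻¹ ≡ 26 (mod 31), t ≡ 19. Hence n ≡ 24 + 223·19 = 4261 (mod 6913).
From n ≡ 4261 (mod 6913) write n = 4261 + 6913t. Substituting into n ≡ 44 (mod 173) gives 6913t ≡ 108 (mod 173), and since 166⁻¹ ≡ 74 (mod 173), t ≡ 34. Hence n ≡ 4261 + 6913·34 = 239303 (mod 1195949).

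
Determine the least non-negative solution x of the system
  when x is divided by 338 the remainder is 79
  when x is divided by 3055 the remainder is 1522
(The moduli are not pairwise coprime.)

Combine the congruences pairwise.
gcd(338, 3055) = 13 and 13 | (1522 − 79), so the pair is consistent; merging gives x ≡ 59567 (mod 79430), where 79430 = lcm(338, 3055).
The solution is unique modulo lcm(338, 3055) = 79430.

59567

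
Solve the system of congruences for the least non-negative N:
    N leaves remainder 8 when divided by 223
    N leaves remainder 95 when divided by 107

18071

From N ≡ 8 (mod 223) write N = 8 + 223t. Substituting into N ≡ 95 (mod 107) gives 223t ≡ 87 (mod 107), and since 9⁻¹ ≡ 12 (mod 107), t ≡ 81. Hence N ≡ 8 + 223·81 = 18071 (mod 23861).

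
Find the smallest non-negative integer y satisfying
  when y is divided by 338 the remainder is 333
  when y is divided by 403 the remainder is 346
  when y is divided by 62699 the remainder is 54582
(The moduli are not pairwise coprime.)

gcd(338, 403) = 13 and 13 | (346 − 333), so the pair is consistent; merging gives y ≡ 2361 (mod 10478), where 10478 = lcm(338, 403).
gcd(10478, 62699) = 169 and 169 | (54582 − 2361), so the pair is consistent; merging gives y ≡ 3879221 (mod 3887338), where 3887338 = lcm(10478, 62699).
The solution is unique modulo lcm(338, 403, 62699) = 3887338.

3879221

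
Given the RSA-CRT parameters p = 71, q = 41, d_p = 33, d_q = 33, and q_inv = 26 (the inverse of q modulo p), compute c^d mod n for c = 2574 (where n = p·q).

442

m₁ = c^(d_p) mod p: c ≡ 18 (mod 71), and 18^33 mod 71 = 16.
m₂ = c^(d_q) mod q: c ≡ 32 (mod 41), and 32^33 mod 41 = 32.
h = q_inv·(m₁ − m₂) mod p = 26·(16 − 32) mod 71 = 10.
m = m₂ + h·q = 32 + 10·41 = 442.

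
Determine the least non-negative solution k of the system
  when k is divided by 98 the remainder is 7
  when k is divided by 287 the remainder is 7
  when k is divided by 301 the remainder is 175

Combine the congruences pairwise.
gcd(98, 287) = 7 and 7 | (7 − 7), so the pair is consistent; merging gives k ≡ 7 (mod 4018), where 4018 = lcm(98, 287).
gcd(4018, 301) = 7 and 7 | (175 − 7), so the pair is consistent; merging gives k ≡ 144655 (mod 172774), where 172774 = lcm(4018, 301).
The solution is unique modulo lcm(98, 287, 301) = 172774.

144655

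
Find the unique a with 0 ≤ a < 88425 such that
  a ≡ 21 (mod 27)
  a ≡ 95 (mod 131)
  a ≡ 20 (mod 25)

36120

Combine the congruences pairwise.
From a ≡ 21 (mod 27) write a = 21 + 27t. Substituting into a ≡ 95 (mod 131) gives 27t ≡ 74 (mod 131), and since 27⁻¹ ≡ 34 (mod 131), t ≡ 27. Hence a ≡ 21 + 27·27 = 750 (mod 3537).
From a ≡ 750 (mod 3537) write a = 750 + 3537t. Substituting into a ≡ 20 (mod 25) gives 3537t ≡ 20 (mod 25), and since 12⁻¹ ≡ 23 (mod 25), t ≡ 10. Hence a ≡ 750 + 3537·10 = 36120 (mod 88425).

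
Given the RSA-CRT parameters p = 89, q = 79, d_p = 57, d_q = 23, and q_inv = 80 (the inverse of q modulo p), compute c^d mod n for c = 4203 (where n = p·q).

m₁ = c^(d_p) mod p: c ≡ 20 (mod 89), and 20^57 mod 89 = 17.
m₂ = c^(d_q) mod q: c ≡ 16 (mod 79), and 16^23 mod 79 = 31.
h = q_inv·(m₁ − m₂) mod p = 80·(17 − 31) mod 89 = 37.
m = m₂ + h·q = 31 + 37·79 = 2954.

2954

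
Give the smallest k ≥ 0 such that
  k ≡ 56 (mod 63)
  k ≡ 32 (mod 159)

2576

gcd(63, 159) = 3 and 3 | (32 − 56), so the pair is consistent; merging gives k ≡ 2576 (mod 3339), where 3339 = lcm(63, 159).
The solution is unique modulo lcm(63, 159) = 3339.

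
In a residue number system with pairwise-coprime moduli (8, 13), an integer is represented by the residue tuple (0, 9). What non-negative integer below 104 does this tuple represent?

From x ≡ 0 (mod 8) write x = 0 + 8t. Substituting into x ≡ 9 (mod 13) gives 8t ≡ 9 (mod 13), and since 8⁻¹ ≡ 5 (mod 13), t ≡ 6. Hence x ≡ 0 + 8·6 = 48 (mod 104).

48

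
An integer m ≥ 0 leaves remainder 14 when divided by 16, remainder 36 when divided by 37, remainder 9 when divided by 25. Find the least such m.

13134

The moduli are pairwise coprime; N = 16·37·25 = 14800.
N/16 = 925; 925 ≡ 13 (mod 16); 13·5 ≡ 1, so inverse 5.
N/37 = 400; 400 ≡ 30 (mod 37); 30·21 ≡ 1, so inverse 21.
N/25 = 592; 592 ≡ 17 (mod 25); 17·3 ≡ 1, so inverse 3.
m ≡ 14·925·5 + 36·400·21 + 9·592·3 = 383134.
383134 mod 14800 = 13134.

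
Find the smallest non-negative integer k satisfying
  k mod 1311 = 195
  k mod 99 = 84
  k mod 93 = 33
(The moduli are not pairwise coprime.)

626853

gcd(1311, 99) = 3 and 3 | (84 − 195), so the pair is consistent; merging gives k ≡ 21171 (mod 43263), where 43263 = lcm(1311, 99).
gcd(43263, 93) = 3 and 3 | (33 − 21171), so the pair is consistent; merging gives k ≡ 626853 (mod 1341153), where 1341153 = lcm(43263, 93).
The solution is unique modulo lcm(1311, 99, 93) = 1341153.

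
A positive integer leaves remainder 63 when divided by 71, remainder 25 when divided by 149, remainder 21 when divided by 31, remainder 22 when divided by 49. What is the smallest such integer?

The moduli are pairwise coprime; N = 71·149·31·49 = 16069501.
N/71 = 226331; 226331 ≡ 54 (mod 71); 54·25 ≡ 1, so inverse 25.
N/149 = 107849; 107849 ≡ 122 (mod 149); 122·11 ≡ 1, so inverse 11.
N/31 = 518371; 518371 ≡ 20 (mod 31); 20·14 ≡ 1, so inverse 14.
N/49 = 327949; 327949 ≡ 41 (mod 49); 41·6 ≡ 1, so inverse 6.
m ≡ 63·226331·25 + 25·107849·11 + 21·518371·14 + 22·327949·6 = 581820142.
581820142 mod 16069501 = 3318106.

3318106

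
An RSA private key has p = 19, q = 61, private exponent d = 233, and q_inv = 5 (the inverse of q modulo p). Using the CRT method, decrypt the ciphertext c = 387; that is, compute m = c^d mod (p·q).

d_p = d mod (p−1) = 233 mod 18 = 17; d_q = d mod (q−1) = 53.
m₁ = c^(d_p) mod p: c ≡ 7 (mod 19), and 7^17 mod 19 = 11.
m₂ = c^(d_q) mod q: c ≡ 21 (mod 61), and 21^53 mod 61 = 29.
h = q_inv·(m₁ − m₂) mod p = 5·(11 − 29) mod 19 = 5.
m = m₂ + h·q = 29 + 5·61 = 334.

334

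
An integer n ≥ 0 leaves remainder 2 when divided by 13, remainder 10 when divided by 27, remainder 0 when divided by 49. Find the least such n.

13132

The moduli are pairwise coprime; M = 13·27·49 = 17199.
M/13 = 1323; 1323 ≡ 10 (mod 13); 10·4 ≡ 1, so inverse 4.
M/27 = 637; 637 ≡ 16 (mod 27); 16·22 ≡ 1, so inverse 22.
M/49 = 351; 351 ≡ 8 (mod 49); 8·43 ≡ 1, so inverse 43.
n ≡ 2·1323·4 + 10·637·22 + 0·351·43 = 150724.
150724 mod 17199 = 13132.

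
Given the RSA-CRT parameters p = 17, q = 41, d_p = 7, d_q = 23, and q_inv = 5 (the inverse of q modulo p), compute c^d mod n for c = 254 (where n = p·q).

m₁ = c^(d_p) mod p: c ≡ 16 (mod 17), and 16^7 mod 17 = 16.
m₂ = c^(d_q) mod q: c ≡ 8 (mod 41), and 8^23 mod 41 = 20.
h = q_inv·(m₁ − m₂) mod p = 5·(16 − 20) mod 17 = 14.
m = m₂ + h·q = 20 + 14·41 = 594.

594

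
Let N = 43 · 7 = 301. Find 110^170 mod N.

60

Mod 43: 110 ≡ 24; by Fermat, exponent reduces to 170 mod 42 = 2; 24^2 ≡ 17 (mod 43).
Mod 7: 110 ≡ 5; by Fermat, exponent reduces to 170 mod 6 = 2; 5^2 ≡ 4 (mod 7).
Combine by CRT: x ≡ 17 (mod 43), x ≡ 4 (mod 7) ⇒ x ≡ 60 (mod 301).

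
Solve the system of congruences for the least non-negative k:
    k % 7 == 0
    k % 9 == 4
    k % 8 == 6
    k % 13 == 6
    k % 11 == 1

23926

The moduli are pairwise coprime; N = 7·9·8·13·11 = 72072.
N/7 = 10296; 10296 ≡ 6 (mod 7); 6·6 ≡ 1, so inverse 6.
N/9 = 8008; 8008 ≡ 7 (mod 9); 7·4 ≡ 1, so inverse 4.
N/8 = 9009; 9009 ≡ 1 (mod 8), inverse 1.
N/13 = 5544; 5544 ≡ 6 (mod 13); 6·11 ≡ 1, so inverse 11.
N/11 = 6552; 6552 ≡ 7 (mod 11); 7·8 ≡ 1, so inverse 8.
k ≡ 0·10296·6 + 4·8008·4 + 6·9009·1 + 6·5544·11 + 1·6552·8 = 600502.
600502 mod 72072 = 23926.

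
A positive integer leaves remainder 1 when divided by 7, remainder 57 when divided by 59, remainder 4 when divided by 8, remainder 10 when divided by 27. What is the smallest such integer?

From N ≡ 1 (mod 7) write N = 1 + 7t. Substituting into N ≡ 57 (mod 59) gives 7t ≡ 56 (mod 59), and since 7⁻¹ ≡ 17 (mod 59), t ≡ 8. Hence N ≡ 1 + 7·8 = 57 (mod 413).
From N ≡ 57 (mod 413) write N = 57 + 413t. Substituting into N ≡ 4 (mod 8) gives 413t ≡ 3 (mod 8), and since 5⁻¹ ≡ 5 (mod 8), t ≡ 7. Hence N ≡ 57 + 413·7 = 2948 (mod 3304).
From N ≡ 2948 (mod 3304) write N = 2948 + 3304t. Substituting into N ≡ 10 (mod 27) gives 3304t ≡ 5 (mod 27), and since 10⁻¹ ≡ 19 (mod 27), t ≡ 14. Hence N ≡ 2948 + 3304·14 = 49204 (mod 89208).

49204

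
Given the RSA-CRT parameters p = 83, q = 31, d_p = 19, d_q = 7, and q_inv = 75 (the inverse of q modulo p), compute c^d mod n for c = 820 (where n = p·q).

m₁ = c^(d_p) mod p: c ≡ 73 (mod 83), and 73^19 mod 83 = 42.
m₂ = c^(d_q) mod q: c ≡ 14 (mod 31), and 14^7 mod 31 = 19.
h = q_inv·(m₁ − m₂) mod p = 75·(42 − 19) mod 83 = 65.
m = m₂ + h·q = 19 + 65·31 = 2034.

2034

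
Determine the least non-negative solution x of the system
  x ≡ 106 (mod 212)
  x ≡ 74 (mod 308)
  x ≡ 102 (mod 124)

Combine the congruences pairwise.
gcd(212, 308) = 4 and 4 | (74 − 106), so the pair is consistent; merging gives x ≡ 5618 (mod 16324), where 16324 = lcm(212, 308).
gcd(16324, 124) = 4 and 4 | (102 − 5618), so the pair is consistent; merging gives x ≡ 119886 (mod 506044), where 506044 = lcm(16324, 124).
The solution is unique modulo lcm(212, 308, 124) = 506044.

119886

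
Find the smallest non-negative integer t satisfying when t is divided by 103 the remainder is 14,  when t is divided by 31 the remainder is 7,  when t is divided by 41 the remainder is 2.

82002

Combine the congruences pairwise.
From t ≡ 14 (mod 103) write t = 14 + 103s. Substituting into t ≡ 7 (mod 31) gives 103s ≡ 24 (mod 31), and since 10⁻¹ ≡ 28 (mod 31), s ≡ 21. Hence t ≡ 14 + 103·21 = 2177 (mod 3193).
From t ≡ 2177 (mod 3193) write t = 2177 + 3193s. Substituting into t ≡ 2 (mod 41) gives 3193s ≡ 39 (mod 41), and since 36⁻¹ ≡ 8 (mod 41), s ≡ 25. Hence t ≡ 2177 + 3193·25 = 82002 (mod 130913).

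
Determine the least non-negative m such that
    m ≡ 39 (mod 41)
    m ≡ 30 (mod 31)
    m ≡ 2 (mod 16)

11314

The moduli are pairwise coprime; N = 41·31·16 = 20336.
N/41 = 496; 496 ≡ 4 (mod 41); 4·31 ≡ 1, so inverse 31.
N/31 = 656; 656 ≡ 5 (mod 31); 5·25 ≡ 1, so inverse 25.
N/16 = 1271; 1271 ≡ 7 (mod 16); 7·7 ≡ 1, so inverse 7.
m ≡ 39·496·31 + 30·656·25 + 2·1271·7 = 1109458.
1109458 mod 20336 = 11314.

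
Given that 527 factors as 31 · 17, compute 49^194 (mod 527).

174

Mod 31: 49 ≡ 18; by Fermat, exponent reduces to 194 mod 30 = 14; 18^14 ≡ 19 (mod 31).
Mod 17: 49 ≡ 15; by Fermat, exponent reduces to 194 mod 16 = 2; 15^2 ≡ 4 (mod 17).
Combine by CRT: x ≡ 19 (mod 31), x ≡ 4 (mod 17) ⇒ x ≡ 174 (mod 527).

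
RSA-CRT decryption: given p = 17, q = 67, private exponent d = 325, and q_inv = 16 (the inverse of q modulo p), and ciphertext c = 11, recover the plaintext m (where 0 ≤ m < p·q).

197

d_p = d mod (p−1) = 325 mod 16 = 5; d_q = d mod (q−1) = 61.
m₁ = c^(d_p) mod p: c ≡ 11 (mod 17), and 11^5 mod 17 = 10.
m₂ = c^(d_q) mod q: c ≡ 11 (mod 67), and 11^61 mod 67 = 63.
h = q_inv·(m₁ − m₂) mod p = 16·(10 − 63) mod 17 = 2.
m = m₂ + h·q = 63 + 2·67 = 197.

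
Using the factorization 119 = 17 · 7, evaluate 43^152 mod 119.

1

Mod 17: 43 ≡ 9; by Fermat, exponent reduces to 152 mod 16 = 8; 9^8 ≡ 1 (mod 17).
Mod 7: 43 ≡ 1; by Fermat, exponent reduces to 152 mod 6 = 2; 1^2 ≡ 1 (mod 7).
Combine by CRT: x ≡ 1 (mod 17), x ≡ 1 (mod 7) ⇒ x ≡ 1 (mod 119).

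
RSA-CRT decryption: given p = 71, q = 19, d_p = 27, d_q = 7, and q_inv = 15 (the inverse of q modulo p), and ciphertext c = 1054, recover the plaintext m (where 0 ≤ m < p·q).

574

m₁ = c^(d_p) mod p: c ≡ 60 (mod 71), and 60^27 mod 71 = 6.
m₂ = c^(d_q) mod q: c ≡ 9 (mod 19), and 9^7 mod 19 = 4.
h = q_inv·(m₁ − m₂) mod p = 15·(6 − 4) mod 71 = 30.
m = m₂ + h·q = 4 + 30·19 = 574.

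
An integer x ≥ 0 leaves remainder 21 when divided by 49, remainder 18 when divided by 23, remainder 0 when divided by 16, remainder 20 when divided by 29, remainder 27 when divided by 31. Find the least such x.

7307440

The moduli are pairwise coprime; N = 49·23·16·29·31 = 16210768.
N/49 = 330832; 330832 ≡ 33 (mod 49); 33·3 ≡ 1, so inverse 3.
N/23 = 704816; 704816 ≡ 4 (mod 23); 4·6 ≡ 1, so inverse 6.
N/16 = 1013173; 1013173 ≡ 5 (mod 16); 5·13 ≡ 1, so inverse 13.
N/29 = 558992; 558992 ≡ 17 (mod 29); 17·12 ≡ 1, so inverse 12.
N/31 = 522928; 522928 ≡ 20 (mod 31); 20·14 ≡ 1, so inverse 14.
x ≡ 21·330832·3 + 18·704816·6 + 0·1013173·13 + 20·558992·12 + 27·522928·14 = 428787408.
428787408 mod 16210768 = 7307440.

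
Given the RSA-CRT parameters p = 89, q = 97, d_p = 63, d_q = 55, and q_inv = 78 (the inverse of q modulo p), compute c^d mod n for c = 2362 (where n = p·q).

7805

m₁ = c^(d_p) mod p: c ≡ 48 (mod 89), and 48^63 mod 89 = 62.
m₂ = c^(d_q) mod q: c ≡ 34 (mod 97), and 34^55 mod 97 = 45.
h = q_inv·(m₁ − m₂) mod p = 78·(62 − 45) mod 89 = 80.
m = m₂ + h·q = 45 + 80·97 = 7805.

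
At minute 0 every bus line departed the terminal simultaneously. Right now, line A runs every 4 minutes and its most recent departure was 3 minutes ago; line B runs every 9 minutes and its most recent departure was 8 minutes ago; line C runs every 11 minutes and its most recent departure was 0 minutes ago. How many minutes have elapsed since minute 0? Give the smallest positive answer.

143

Combine the congruences pairwise.
From t ≡ 3 (mod 4) write t = 3 + 4s. Substituting into t ≡ 8 (mod 9) gives 4s ≡ 5 (mod 9), and since 4⁻¹ ≡ 7 (mod 9), s ≡ 8. Hence t ≡ 3 + 4·8 = 35 (mod 36).
From t ≡ 35 (mod 36) write t = 35 + 36s. Substituting into t ≡ 0 (mod 11) gives 36s ≡ 9 (mod 11), and since 3⁻¹ ≡ 4 (mod 11), s ≡ 3. Hence t ≡ 35 + 36·3 = 143 (mod 396).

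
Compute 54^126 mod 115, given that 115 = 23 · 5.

Mod 23: 54 ≡ 8; by Fermat, exponent reduces to 126 mod 22 = 16; 8^16 ≡ 16 (mod 23).
Mod 5: 54 ≡ 4; by Fermat, exponent reduces to 126 mod 4 = 2; 4^2 ≡ 1 (mod 5).
Combine by CRT: x ≡ 16 (mod 23), x ≡ 1 (mod 5) ⇒ x ≡ 16 (mod 115).

16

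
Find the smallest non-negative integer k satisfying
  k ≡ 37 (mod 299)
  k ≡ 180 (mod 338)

Combine the congruences pairwise.
gcd(299, 338) = 13 and 13 | (180 − 37), so the pair is consistent; merging gives k ≡ 1532 (mod 7774), where 7774 = lcm(299, 338).
The solution is unique modulo lcm(299, 338) = 7774.

1532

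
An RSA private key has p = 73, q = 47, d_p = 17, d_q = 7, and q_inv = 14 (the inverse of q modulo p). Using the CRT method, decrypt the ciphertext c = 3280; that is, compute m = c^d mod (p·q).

m₁ = c^(d_p) mod p: c ≡ 68 (mod 73), and 68^17 mod 73 = 53.
m₂ = c^(d_q) mod q: c ≡ 37 (mod 47), and 37^7 mod 47 = 2.
h = q_inv·(m₁ − m₂) mod p = 14·(53 − 2) mod 73 = 57.
m = m₂ + h·q = 2 + 57·47 = 2681.

2681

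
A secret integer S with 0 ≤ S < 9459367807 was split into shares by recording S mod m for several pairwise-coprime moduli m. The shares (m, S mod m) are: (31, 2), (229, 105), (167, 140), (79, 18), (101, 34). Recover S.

1941852092

Combine the congruences pairwise.
From S ≡ 2 (mod 31) write S = 2 + 31t. Substituting into S ≡ 105 (mod 229) gives 31t ≡ 103 (mod 229), and since 31⁻¹ ≡ 133 (mod 229), t ≡ 188. Hence S ≡ 2 + 31·188 = 5830 (mod 7099).
From S ≡ 5830 (mod 7099) write S = 5830 + 7099t. Substituting into S ≡ 140 (mod 167) gives 7099t ≡ 155 (mod 167), and since 85⁻¹ ≡ 112 (mod 167), t ≡ 159. Hence S ≡ 5830 + 7099·159 = 1134571 (mod 1185533).
From S ≡ 1134571 (mod 1185533) write S = 1134571 + 1185533t. Substituting into S ≡ 18 (mod 79) gives 1185533t ≡ 45 (mod 79), and since 59⁻¹ ≡ 75 (mod 79), t ≡ 57. Hence S ≡ 1134571 + 1185533·57 = 68709952 (mod 93657107).
From S ≡ 68709952 (mod 93657107) write S = 68709952 + 93657107t. Substituting into S ≡ 34 (mod 101) gives 93657107t ≡ 79 (mod 101), and since 9⁻¹ ≡ 45 (mod 101), t ≡ 20. Hence S ≡ 68709952 + 93657107·20 = 1941852092 (mod 9459367807).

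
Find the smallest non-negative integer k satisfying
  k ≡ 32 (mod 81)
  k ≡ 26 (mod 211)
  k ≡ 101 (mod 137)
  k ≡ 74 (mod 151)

From k ≡ 32 (mod 81) write k = 32 + 81t. Substituting into k ≡ 26 (mod 211) gives 81t ≡ 205 (mod 211), and since 81⁻¹ ≡ 99 (mod 211), t ≡ 39. Hence k ≡ 32 + 81·39 = 3191 (mod 17091).
From k ≡ 3191 (mod 17091) write k = 3191 + 17091t. Substituting into k ≡ 101 (mod 137) gives 17091t ≡ 61 (mod 137), and since 103⁻¹ ≡ 4 (mod 137), t ≡ 107. Hence k ≡ 3191 + 17091·107 = 1831928 (mod 2341467).
From k ≡ 1831928 (mod 2341467) write k = 1831928 + 2341467t. Substituting into k ≡ 74 (mod 151) gives 2341467t ≡ 78 (mod 151), and since 61⁻¹ ≡ 52 (mod 151), t ≡ 130. Hence k ≡ 1831928 + 2341467·130 = 306222638 (mod 353561517).

306222638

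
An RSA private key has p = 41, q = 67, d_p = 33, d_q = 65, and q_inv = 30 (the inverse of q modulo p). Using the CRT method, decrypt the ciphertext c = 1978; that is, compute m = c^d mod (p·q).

m₁ = c^(d_p) mod p: c ≡ 10 (mod 41), and 10^33 mod 41 = 16.
m₂ = c^(d_q) mod q: c ≡ 35 (mod 67), and 35^65 mod 67 = 23.
h = q_inv·(m₁ − m₂) mod p = 30·(16 − 23) mod 41 = 36.
m = m₂ + h·q = 23 + 36·67 = 2435.

2435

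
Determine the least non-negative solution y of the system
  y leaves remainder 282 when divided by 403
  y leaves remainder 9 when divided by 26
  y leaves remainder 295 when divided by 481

17611

gcd(403, 26) = 13 and 13 | (9 − 282), so the pair is consistent; merging gives y ≡ 685 (mod 806), where 806 = lcm(403, 26).
gcd(806, 481) = 13 and 13 | (295 − 685), so the pair is consistent; merging gives y ≡ 17611 (mod 29822), where 29822 = lcm(806, 481).
The solution is unique modulo lcm(403, 26, 481) = 29822.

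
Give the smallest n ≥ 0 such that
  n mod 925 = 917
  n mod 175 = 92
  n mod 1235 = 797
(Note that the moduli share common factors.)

1232092

Combine the congruences pairwise.
gcd(925, 175) = 25 and 25 | (92 − 917), so the pair is consistent; merging gives n ≡ 1842 (mod 6475), where 6475 = lcm(925, 175).
gcd(6475, 1235) = 5 and 5 | (797 − 1842), so the pair is consistent; merging gives n ≡ 1232092 (mod 1599325), where 1599325 = lcm(6475, 1235).
The solution is unique modulo lcm(925, 175, 1235) = 1599325.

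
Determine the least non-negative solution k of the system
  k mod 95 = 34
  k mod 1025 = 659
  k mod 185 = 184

251784

gcd(95, 1025) = 5 and 5 | (659 − 34), so the pair is consistent; merging gives k ≡ 18084 (mod 19475), where 19475 = lcm(95, 1025).
gcd(19475, 185) = 5 and 5 | (184 − 18084), so the pair is consistent; merging gives k ≡ 251784 (mod 720575), where 720575 = lcm(19475, 185).
The solution is unique modulo lcm(95, 1025, 185) = 720575.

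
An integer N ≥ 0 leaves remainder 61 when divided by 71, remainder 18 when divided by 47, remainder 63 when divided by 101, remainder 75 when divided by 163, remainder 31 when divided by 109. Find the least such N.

3989540968

The moduli are pairwise coprime; M = 71·47·101·163·109 = 5988136379.
M/71 = 84339949; 84339949 ≡ 43 (mod 71); 43·38 ≡ 1, so inverse 38.
M/47 = 127407157; 127407157 ≡ 27 (mod 47); 27·7 ≡ 1, so inverse 7.
M/101 = 59288479; 59288479 ≡ 65 (mod 101); 65·14 ≡ 1, so inverse 14.
M/163 = 36737033; 36737033 ≡ 93 (mod 163); 93·156 ≡ 1, so inverse 156.
M/109 = 54937031; 54937031 ≡ 50 (mod 109); 50·24 ≡ 1, so inverse 24.
N ≡ 61·84339949·38 + 18·127407157·7 + 63·59288479·14 + 75·36737033·156 + 31·54937031·24 = 734542179206.
734542179206 mod 5988136379 = 3989540968.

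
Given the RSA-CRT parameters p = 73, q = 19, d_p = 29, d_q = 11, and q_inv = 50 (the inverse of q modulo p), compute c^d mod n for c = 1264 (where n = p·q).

m₁ = c^(d_p) mod p: c ≡ 23 (mod 73), and 23^29 mod 73 = 48.
m₂ = c^(d_q) mod q: c ≡ 10 (mod 19), and 10^11 mod 19 = 14.
h = q_inv·(m₁ − m₂) mod p = 50·(48 − 14) mod 73 = 21.
m = m₂ + h·q = 14 + 21·19 = 413.

413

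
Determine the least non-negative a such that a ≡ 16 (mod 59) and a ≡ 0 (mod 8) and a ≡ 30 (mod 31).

Combine the congruences pairwise.
From a ≡ 16 (mod 59) write a = 16 + 59t. Substituting into a ≡ 0 (mod 8) gives 59t ≡ 0 (mod 8), and since 3⁻¹ ≡ 3 (mod 8), t ≡ 0. Hence a ≡ 16 + 59·0 = 16 (mod 472).
From a ≡ 16 (mod 472) write a = 16 + 472t. Substituting into a ≡ 30 (mod 31) gives 472t ≡ 14 (mod 31), and since 7⁻¹ ≡ 9 (mod 31), t ≡ 2. Hence a ≡ 16 + 472·2 = 960 (mod 14632).

960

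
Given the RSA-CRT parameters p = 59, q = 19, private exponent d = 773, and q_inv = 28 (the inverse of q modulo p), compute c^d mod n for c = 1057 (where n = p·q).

d_p = d mod (p−1) = 773 mod 58 = 19; d_q = d mod (q−1) = 17.
m₁ = c^(d_p) mod p: c ≡ 54 (mod 59), and 54^19 mod 59 = 44.
m₂ = c^(d_q) mod q: c ≡ 12 (mod 19), and 12^17 mod 19 = 8.
h = q_inv·(m₁ − m₂) mod p = 28·(44 − 8) mod 59 = 5.
m = m₂ + h·q = 8 + 5·19 = 103.

103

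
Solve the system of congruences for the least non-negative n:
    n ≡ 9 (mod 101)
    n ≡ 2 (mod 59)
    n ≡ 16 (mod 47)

The moduli are pairwise coprime; M = 101·59·47 = 280073.
M/101 = 2773; 2773 ≡ 46 (mod 101); 46·11 ≡ 1, so inverse 11.
M/59 = 4747; 4747 ≡ 27 (mod 59); 27·35 ≡ 1, so inverse 35.
M/47 = 5959; 5959 ≡ 37 (mod 47); 37·14 ≡ 1, so inverse 14.
n ≡ 9·2773·11 + 2·4747·35 + 16·5959·14 = 1941633.
1941633 mod 280073 = 261195.

261195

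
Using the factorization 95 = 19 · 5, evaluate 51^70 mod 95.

Mod 19: 51 ≡ 13; by Fermat, exponent reduces to 70 mod 18 = 16; 13^16 ≡ 9 (mod 19).
Mod 5: 51 ≡ 1; by Fermat, exponent reduces to 70 mod 4 = 2; 1^2 ≡ 1 (mod 5).
Combine by CRT: x ≡ 9 (mod 19), x ≡ 1 (mod 5) ⇒ x ≡ 66 (mod 95).

66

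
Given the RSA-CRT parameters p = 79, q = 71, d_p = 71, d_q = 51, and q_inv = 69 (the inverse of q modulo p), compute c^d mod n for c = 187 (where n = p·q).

1741

m₁ = c^(d_p) mod p: c ≡ 29 (mod 79), and 29^71 mod 79 = 3.
m₂ = c^(d_q) mod q: c ≡ 45 (mod 71), and 45^51 mod 71 = 37.
h = q_inv·(m₁ − m₂) mod p = 69·(3 − 37) mod 79 = 24.
m = m₂ + h·q = 37 + 24·71 = 1741.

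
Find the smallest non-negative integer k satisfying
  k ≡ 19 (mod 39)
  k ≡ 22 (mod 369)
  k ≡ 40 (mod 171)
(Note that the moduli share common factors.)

72715

Combine the congruences pairwise.
gcd(39, 369) = 3 and 3 | (22 − 19), so the pair is consistent; merging gives k ≡ 760 (mod 4797), where 4797 = lcm(39, 369).
gcd(4797, 171) = 9 and 9 | (40 − 760), so the pair is consistent; merging gives k ≡ 72715 (mod 91143), where 91143 = lcm(4797, 171).
The solution is unique modulo lcm(39, 369, 171) = 91143.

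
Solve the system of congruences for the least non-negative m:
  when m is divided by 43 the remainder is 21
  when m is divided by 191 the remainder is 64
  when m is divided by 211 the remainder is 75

The moduli are pairwise coprime; N = 43·191·211 = 1732943.
N/43 = 40301; 40301 ≡ 10 (mod 43); 10·13 ≡ 1, so inverse 13.
N/191 = 9073; 9073 ≡ 96 (mod 191); 96·2 ≡ 1, so inverse 2.
N/211 = 8213; 8213 ≡ 195 (mod 211); 195·145 ≡ 1, so inverse 145.
m ≡ 21·40301·13 + 64·9073·2 + 75·8213·145 = 101479892.
101479892 mod 1732943 = 969198.

969198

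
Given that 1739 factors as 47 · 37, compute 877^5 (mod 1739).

Mod 47: 877 ≡ 31; 31^5 ≡ 41 (mod 47).
Mod 37: 877 ≡ 26; 26^5 ≡ 10 (mod 37).
Combine by CRT: x ≡ 41 (mod 47), x ≡ 10 (mod 37) ⇒ x ≡ 417 (mod 1739).

417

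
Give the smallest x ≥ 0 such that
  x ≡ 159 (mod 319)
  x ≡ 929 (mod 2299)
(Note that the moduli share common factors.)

gcd(319, 2299) = 11 and 11 | (929 − 159), so the pair is consistent; merging gives x ≡ 63002 (mod 66671), where 66671 = lcm(319, 2299).
The solution is unique modulo lcm(319, 2299) = 66671.

63002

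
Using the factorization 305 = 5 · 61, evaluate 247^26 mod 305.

Mod 5: 247 ≡ 2; by Fermat, exponent reduces to 26 mod 4 = 2; 2^2 ≡ 4 (mod 5).
Mod 61: 247 ≡ 3; 3^26 ≡ 58 (mod 61).
Combine by CRT: x ≡ 4 (mod 5), x ≡ 58 (mod 61) ⇒ x ≡ 119 (mod 305).

119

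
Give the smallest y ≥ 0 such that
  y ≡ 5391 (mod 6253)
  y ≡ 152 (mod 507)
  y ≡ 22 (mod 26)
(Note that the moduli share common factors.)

36656

Combine the congruences pairwise.
gcd(6253, 507) = 169 and 169 | (152 − 5391), so the pair is consistent; merging gives y ≡ 17897 (mod 18759), where 18759 = lcm(6253, 507).
gcd(18759, 26) = 13 and 13 | (22 − 17897), so the pair is consistent; merging gives y ≡ 36656 (mod 37518), where 37518 = lcm(18759, 26).
The solution is unique modulo lcm(6253, 507, 26) = 37518.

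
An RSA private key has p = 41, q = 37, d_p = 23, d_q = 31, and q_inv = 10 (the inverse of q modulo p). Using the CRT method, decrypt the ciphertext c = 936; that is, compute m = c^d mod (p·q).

m₁ = c^(d_p) mod p: c ≡ 34 (mod 41), and 34^23 mod 41 = 15.
m₂ = c^(d_q) mod q: c ≡ 11 (mod 37), and 11^31 mod 37 = 11.
h = q_inv·(m₁ − m₂) mod p = 10·(15 − 11) mod 41 = 40.
m = m₂ + h·q = 11 + 40·37 = 1491.

1491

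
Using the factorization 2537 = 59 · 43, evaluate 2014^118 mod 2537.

595

Mod 59: 2014 ≡ 8; by Fermat, exponent reduces to 118 mod 58 = 2; 8^2 ≡ 5 (mod 59).
Mod 43: 2014 ≡ 36; by Fermat, exponent reduces to 118 mod 42 = 34; 36^34 ≡ 36 (mod 43).
Combine by CRT: x ≡ 5 (mod 59), x ≡ 36 (mod 43) ⇒ x ≡ 595 (mod 2537).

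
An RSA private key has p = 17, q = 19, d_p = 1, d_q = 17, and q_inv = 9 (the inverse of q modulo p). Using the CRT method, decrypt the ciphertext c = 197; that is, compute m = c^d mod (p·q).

m₁ = c^(d_p) mod p: c ≡ 10 (mod 17), and 10^1 mod 17 = 10.
m₂ = c^(d_q) mod q: c ≡ 7 (mod 19), and 7^17 mod 19 = 11.
h = q_inv·(m₁ − m₂) mod p = 9·(10 − 11) mod 17 = 8.
m = m₂ + h·q = 11 + 8·19 = 163.

163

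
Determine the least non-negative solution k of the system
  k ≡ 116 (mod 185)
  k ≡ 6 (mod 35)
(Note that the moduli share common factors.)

671

Combine the congruences pairwise.
gcd(185, 35) = 5 and 5 | (6 − 116), so the pair is consistent; merging gives k ≡ 671 (mod 1295), where 1295 = lcm(185, 35).
The solution is unique modulo lcm(185, 35) = 1295.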